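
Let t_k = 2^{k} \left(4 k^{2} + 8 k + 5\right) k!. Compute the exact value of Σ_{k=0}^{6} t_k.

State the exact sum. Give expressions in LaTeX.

Σ = 9676799

Compute t_(k+1)/t_k: get 2*(4*k**3 + 20*k**2 + 33*k + 17)/(4*k**2 + 8*k + 5).
So A=2*k + 2 and B=1, with C=k**2 + 2*k + 5/4.
Key eq: (2*k + 2)·f(k+1) = (1)·f(k) + (k**2 + 2*k + 5/4).
deg f ≤ 1 (via 1,0,2).
Coefficient equations give f(k) = (2*k + 1)/4.
R(k) = B(k−1)·f(k)/C(k) = (2*k + 1)/(4*k**2 + 8*k + 5); s_k = R·t_k = 2**k*(2*k + 1)*factorial(k).
Δs = 2**k*(4*k**2 + 8*k + 5)*factorial(k), as required.
Sum = s_(7) − s_(0); s_(7) = 9676800, s_(0) = 1 ⇒ 9676799.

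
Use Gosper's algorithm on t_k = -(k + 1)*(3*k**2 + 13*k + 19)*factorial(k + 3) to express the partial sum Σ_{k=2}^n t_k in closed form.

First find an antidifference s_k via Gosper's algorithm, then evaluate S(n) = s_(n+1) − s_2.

S(n) = -3*n**2*factorial(n + 4) - 7*n*factorial(n + 4) - 5*factorial(n + 4) + 1800

The ratio is (k + 2)*(k + 4)*(13*k + 3*(k + 1)**2 + 32)/((k + 1)*(3*k**2 + 13*k + 19)).
Normal form (A,B,C) = (k + 4, 1, k**3 + 16*k**2/3 + 32*k/3 + 19/3).
f must satisfy (k + 4)·f(k+1) − (1)·f(k) = k**3 + 16*k**2/3 + 32*k/3 + 19/3.
d = 2 from the (1,0,3) case.
A polynomial solution: f(k) = (3*k**2 + k + 1)/3.
So s_k = (B(k−1)f/C)·t_k = ((3*k**2 + k + 1)/((k + 1)*(3*k**2 + 13*k + 19)))·t_k = -(3*k**2 + k + 1)*factorial(k + 3).
Δs = -(k + 1)*(3*k**2 + 13*k + 19)*factorial(k + 3), as required.
s_(n+1) = -(3*n**2 + 7*n + 5)*factorial(n + 4) and s_(2) = -1800, so S(n) = -3*n**2*factorial(n + 4) - 7*n*factorial(n + 4) - 5*factorial(n + 4) + 1800.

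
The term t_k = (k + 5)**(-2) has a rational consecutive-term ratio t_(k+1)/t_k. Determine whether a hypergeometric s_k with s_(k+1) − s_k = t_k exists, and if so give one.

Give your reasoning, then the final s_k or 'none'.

t_(k+1)/t_k = (k + 5)**2/(k + 6)**2.
So A=k**2 + 10*k + 25 and B=k**2 + 12*k + 36, with C=1.
Key eq: (k**2 + 10*k + 25)·f(k+1) = (k**2 + 10*k + 25)·f(k) + (1).
deg f ≤ 0 (via 2,2,0).
f = c0 ⇒ A·f(k+1) − B(k−1)·f(k) − C = -1. The system {-1 = 0} is inconsistent; no antidifference.

not Gosper-summable; s_k does not exist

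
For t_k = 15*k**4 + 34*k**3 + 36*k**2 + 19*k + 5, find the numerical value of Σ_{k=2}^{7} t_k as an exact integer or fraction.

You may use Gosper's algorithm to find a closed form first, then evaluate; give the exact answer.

Σ = 102294

Step 1: r(k) = (15*k**4 + 94*k**3 + 228*k**2 + 253*k + 109)/(15*k**4 + 34*k**3 + 36*k**2 + 19*k + 5).
Gosper form: A/B · C(k+1)/C(k) with A=1, B=1, C=k**4 + 34*k**3/15 + 12*k**2/5 + 19*k/15 + 1/3.
Solve (1)·f(k+1) − (1)·f(k) = k**4 + 34*k**3/15 + 12*k**2/5 + 19*k/15 + 1/3.
d = 5 from the (0,0,4) case.
Solving with deg f ≤ 5: f(k) = k*(3*k**4 + k**3 + 1)/15.
R(k) = B(k−1)·f(k)/C(k) = k*(3*k**4 + k**3 + 1)/(15*k**4 + 34*k**3 + 36*k**2 + 19*k + 5); s_k = R·t_k = 3*k**5 + k**4 + k.
Check: Δs_k = 15*k**4 + 34*k**3 + 36*k**2 + 19*k + 5. ✓
Sum = s_(8) − s_(2); s_(8) = 102408, s_(2) = 114 ⇒ 102294.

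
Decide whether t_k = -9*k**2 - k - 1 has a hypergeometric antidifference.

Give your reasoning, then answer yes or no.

r(k) = (k + 9*(k + 1)**2 + 2)/(9*k**2 + k + 1) after simplifying.
Take A(k)=1, B(k)=1, C(k)=k**2 + k/9 + 1/9.
Set up (1)·f(k+1) − (1)·f(k) − (k**2 + k/9 + 1/9) = 0.
d = 3 from the (0,0,2) case.
Match coefficients ⇒ f(k) = k*(3*k**2 - 4*k + 2)/9.
R(k) = B(k−1)·f(k)/C(k) = k*(3*k**2 - 4*k + 2)/(9*k**2 + k + 1); s_k = R·t_k = k*(-3*k**2 + 4*k - 2).
Verify: -9*k**2 - k - 1 matches t_k.

Yes. s_k = k*(-3*k**2 + 4*k - 2).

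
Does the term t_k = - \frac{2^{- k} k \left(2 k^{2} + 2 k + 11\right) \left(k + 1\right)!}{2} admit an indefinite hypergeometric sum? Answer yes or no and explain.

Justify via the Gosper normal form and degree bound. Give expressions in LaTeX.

Compute t_(k+1)/t_k: get (k + 1)*(k + 2)*(2*k + 2*(k + 1)**2 + 13)/(2*k*(2*k**2 + 2*k + 11)).
So A=k/2 + 1 and B=1, with C=k**3 + k**2 + 11*k/2.
Set up (k/2 + 1)·f(k+1) − (1)·f(k) − (k**3 + k**2 + 11*k/2) = 0.
d = 2 from the (1,0,3) case.
Match coefficients ⇒ f(k) = 2*k**2 - 2*k + 3.
Get s_k = R·t_k = -(2*k**2 - 2*k + 3)*factorial(k + 1)/2**k with R(k) = B(k−1)f(k)/C(k) = 2*(2*k**2 - 2*k + 3)/(k*(2*k**2 + 2*k + 11)).
Verify: -k*(2*k**2 + 2*k + 11)*factorial(k + 1)/(2*2**k) matches t_k.

Yes. s_k = - 2^{- k} \left(2 k^{2} - 2 k + 3\right) \left(k + 1\right)!.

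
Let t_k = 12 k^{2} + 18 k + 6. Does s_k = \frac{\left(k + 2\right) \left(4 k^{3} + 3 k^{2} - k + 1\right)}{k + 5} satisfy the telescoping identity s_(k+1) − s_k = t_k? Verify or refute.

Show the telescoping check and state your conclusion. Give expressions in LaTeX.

Invalid: residual \frac{3 \left(- 8 k^{3} - 75 k^{2} - 97 k - 29\right)}{k^{2} + 11 k + 30} ≠ 0.

s_(k+1) = (k + 3)*(-k + 4*(k + 1)**3 + 3*(k + 1)**2)/(k + 6)
s_(k+1) − s_k = 3*(4*k**4 + 42*k**3 + 113*k**2 + 105*k + 31)/(k**2 + 11*k + 30)
(s_(k+1) − s_k) − t_k = 3*(-8*k**3 - 75*k**2 - 97*k - 29)/(k**2 + 11*k + 30)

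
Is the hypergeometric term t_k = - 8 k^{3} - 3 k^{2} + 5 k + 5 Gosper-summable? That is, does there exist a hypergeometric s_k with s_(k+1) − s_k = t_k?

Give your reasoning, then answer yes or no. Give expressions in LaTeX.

Yes. s_k = k \left(- 2 k^{3} + 3 k^{2} + 2 k + 2\right).

The ratio is (8*k**3 + 27*k**2 + 25*k + 1)/(8*k**3 + 3*k**2 - 5*k - 5).
So A=1 and B=1, with C=k**3 + 3*k**2/8 - 5*k/8 - 5/8.
Need (1)·f(k+1) − (1)·f(k) = k**3 + 3*k**2/8 - 5*k/8 - 5/8.
d = 4 from the (0,0,3) case.
Coefficient equations give f(k) = k*(2*k**3 - 3*k**2 - 2*k - 2)/8.
Get s_k = R·t_k = k*(-2*k**3 + 3*k**2 + 2*k + 2) with R(k) = B(k−1)f(k)/C(k) = k*(2*k**3 - 3*k**2 - 2*k - 2)/(8*k**3 + 3*k**2 - 5*k - 5).
s_(k+1) − s_k = -8*k**3 - 3*k**2 + 5*k + 5 = t_k.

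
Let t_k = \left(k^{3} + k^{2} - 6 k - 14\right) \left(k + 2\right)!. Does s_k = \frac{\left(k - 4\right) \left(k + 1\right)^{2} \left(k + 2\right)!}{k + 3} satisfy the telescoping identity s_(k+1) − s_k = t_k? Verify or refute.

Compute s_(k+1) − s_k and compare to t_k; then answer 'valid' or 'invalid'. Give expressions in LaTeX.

s_(k+1) = (k - 3)*(k + 2)**2*factorial(k + 3)/(k + 4)
s_(k+1) − s_k = (k**5 + 6*k**4 + 5*k**3 - 36*k**2 - 112*k - 92)*factorial(k + 2)/((k + 3)*(k + 4))
(s_(k+1) − s_k) − t_k = 2*(-k**4 - 4*k**3 + 4*k**2 + 29*k + 38)*factorial(k + 2)/((k + 3)*(k + 4))

Invalid: residual \frac{2 \left(- k^{4} - 4 k^{3} + 4 k^{2} + 29 k + 38\right) \left(k + 2\right)!}{\left(k + 3\right) \left(k + 4\right)} ≠ 0.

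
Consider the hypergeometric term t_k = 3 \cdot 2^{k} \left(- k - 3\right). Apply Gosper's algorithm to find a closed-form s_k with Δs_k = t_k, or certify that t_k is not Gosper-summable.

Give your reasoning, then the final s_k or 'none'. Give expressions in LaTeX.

r(k) = 2*(k + 4)/(k + 3) after simplifying.
Take A(k)=2, B(k)=1, C(k)=k + 3.
Set up (2)·f(k+1) − (1)·f(k) − (k + 3) = 0.
d = 1 from the (0,0,1) case.
A polynomial solution: f(k) = k + 1.
Get s_k = R·t_k = 3*2**k*(-k - 1) with R(k) = B(k−1)f(k)/C(k) = (k + 1)/(k + 3).
Verify: 3*2**k*(-k - 3) matches t_k.

s_k = 3 \cdot 2^{k} \left(- k - 1\right)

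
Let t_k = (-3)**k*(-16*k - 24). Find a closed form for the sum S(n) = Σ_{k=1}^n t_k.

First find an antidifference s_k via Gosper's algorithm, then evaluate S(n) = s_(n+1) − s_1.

t_(k+1)/t_k = 3*(-2*k - 5)/(2*k + 3).
Gosper form: A/B · C(k+1)/C(k) with A=-3, B=1, C=k + 3/2.
Key eq: (-3)·f(k+1) = (1)·f(k) + (k + 3/2).
Degrees (0,0,1) ⇒ d ≤ 1.
Solve for f: f(k) = -(4*k + 3)/16 (degree 1 ≤ 1).
Get s_k = R·t_k = (-3)**k*(4*k + 3) with R(k) = B(k−1)f(k)/C(k) = -(4*k + 3)/(8*(2*k + 3)).
Check: Δs_k = (-3)**k*(-16*k - 24). ✓
s_(n+1) = (-3)**(n + 1)*(4*n + 7) and s_(1) = -21, so S(n) = -12*(-3)**n*n - 21*(-3)**n + 21.

S(n) = -12*(-3)**n*n - 21*(-3)**n + 21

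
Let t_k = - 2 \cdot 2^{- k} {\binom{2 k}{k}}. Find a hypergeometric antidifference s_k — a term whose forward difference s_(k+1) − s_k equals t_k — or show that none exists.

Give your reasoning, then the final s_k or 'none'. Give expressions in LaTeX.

Step 1: r(k) = (2*k + 1)/(k + 1).
A = 2*k + 1, B = k + 1, C = 1.
Set up (2*k + 1)·f(k+1) − (k)·f(k) − (1) = 0.
deg f ≤ -1 (via 1,1,0).
Negative degree bound (-1): no f exists, t_k not Gosper-summable.

not Gosper-summable; s_k does not exist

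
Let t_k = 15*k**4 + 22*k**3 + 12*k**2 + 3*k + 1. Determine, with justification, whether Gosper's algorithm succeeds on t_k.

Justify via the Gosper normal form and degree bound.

Yes. s_k = k*(3*k**4 - 2*k**3 - 2*k**2 + k + 1).

Compute t_(k+1)/t_k: get (15*k**4 + 82*k**3 + 168*k**2 + 153*k + 53)/(15*k**4 + 22*k**3 + 12*k**2 + 3*k + 1).
Normal form (A,B,C) = (1, 1, k**4 + 22*k**3/15 + 4*k**2/5 + k/5 + 1/15).
Need (1)·f(k+1) − (1)·f(k) = k**4 + 22*k**3/15 + 4*k**2/5 + k/5 + 1/15.
Bound: deg f ≤ 5.
Solve for f: f(k) = k*(3*k**4 - 2*k**3 - 2*k**2 + k + 1)/15 (degree 5 ≤ 5).
R(k) = B(k−1)·f(k)/C(k) = k*(3*k**4 - 2*k**3 - 2*k**2 + k + 1)/(15*k**4 + 22*k**3 + 12*k**2 + 3*k + 1); s_k = R·t_k = k*(3*k**4 - 2*k**3 - 2*k**2 + k + 1).
Δs = 15*k**4 + 22*k**3 + 12*k**2 + 3*k + 1, as required.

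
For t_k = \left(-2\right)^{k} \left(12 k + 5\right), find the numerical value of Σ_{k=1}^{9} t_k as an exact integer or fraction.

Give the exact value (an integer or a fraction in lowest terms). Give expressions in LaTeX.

t_(k+1)/t_k = 2*(-12*k - 17)/(12*k + 5).
So A=-2 and B=1, with C=k + 5/12.
Solve (-2)·f(k+1) − (1)·f(k) = k + 5/12.
Bound: deg f ≤ 1.
Match coefficients ⇒ f(k) = -(4*k - 1)/12.
So s_k = (B(k−1)f/C)·t_k = (-(4*k - 1)/(12*k + 5))·t_k = (-2)**k*(1 - 4*k).
Check: Δs_k = (-2)**k*(12*k + 5). ✓
Σ_(k=1)^(9) t_k = s_(10) − s_(1) = -39936 − (6) = -39942.

Σ = -39942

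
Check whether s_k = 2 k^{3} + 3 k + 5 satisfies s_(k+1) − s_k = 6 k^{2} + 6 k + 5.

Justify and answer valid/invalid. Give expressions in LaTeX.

valid (s_(k+1) − s_k reduces to t_k)

s_(k+1) = 3*k + 2*(k + 1)**3 + 8
s_(k+1) − s_k = 6*k**2 + 6*k + 5
(s_(k+1) − s_k) − t_k = 0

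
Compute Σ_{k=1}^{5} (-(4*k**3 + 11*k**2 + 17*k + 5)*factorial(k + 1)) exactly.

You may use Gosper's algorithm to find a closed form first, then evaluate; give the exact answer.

t_(k+1)/t_k = (4*k**4 + 31*k**3 + 97*k**2 + 139*k + 74)/(4*k**3 + 11*k**2 + 17*k + 5).
Factor: A=k + 2; B=1; C=k**3 + 11*k**2/4 + 17*k/4 + 5/4.
Set up (k + 2)·f(k+1) − (1)·f(k) − (k**3 + 11*k**2/4 + 17*k/4 + 5/4) = 0.
deg f ≤ 2 (via 1,0,3).
Solve for f: f(k) = (4*k**2 - k - 1)/4 (degree 2 ≤ 2).
R(k) = B(k−1)·f(k)/C(k) = (4*k**2 - k - 1)/(4*k**3 + 11*k**2 + 17*k + 5); s_k = R·t_k = (-4*k**2 + k + 1)*factorial(k + 1).
Δs = -(4*k**3 + 11*k**2 + 17*k + 5)*factorial(k + 1), as required.
Telescoping: Σ = s_(6) − s_(1) = -690480 − (-4) = -690476.

Σ = -690476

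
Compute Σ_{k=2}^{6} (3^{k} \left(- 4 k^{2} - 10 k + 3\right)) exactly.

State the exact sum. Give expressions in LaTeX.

Compute t_(k+1)/t_k: get 3*(4*k**2 + 18*k + 11)/(4*k**2 + 10*k - 3).
Gosper form: A/B · C(k+1)/C(k) with A=3, B=1, C=k**2 + 5*k/2 - 3/4.
Key eq: (3)·f(k+1) = (1)·f(k) + (k**2 + 5*k/2 - 3/4).
From deg A=0, deg B=0, deg C=2: d=2.
Solve for f: f(k) = (k + 1)*(2*k - 3)/4 (degree 2 ≤ 2).
Certificate R = B(k−1)f/C = (k + 1)*(2*k - 3)/(4*k**2 + 10*k - 3) gives s_k = 3**k*(-2*k**2 + k + 3).
Δs = 3**k*(-4*k**2 - 10*k + 3), as required.
Sum = s_(7) − s_(2); s_(7) = -192456, s_(2) = -27 ⇒ -192429.

Σ = -192429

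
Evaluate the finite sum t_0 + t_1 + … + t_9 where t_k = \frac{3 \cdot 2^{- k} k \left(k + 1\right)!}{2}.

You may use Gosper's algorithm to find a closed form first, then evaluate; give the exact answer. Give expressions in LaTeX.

Σ = 467763/4

The ratio is (k + 1)*(k + 2)/(2*k).
Factor: A=k/2 + 1; B=1; C=k.
Key eq: (k/2 + 1)·f(k+1) = (1)·f(k) + (k).
Bound: deg f ≤ 0.
Solving with deg f ≤ 0: f(k) = 2.
Get s_k = R·t_k = 3*factorial(k + 1)/2**k with R(k) = B(k−1)f(k)/C(k) = 2/k.
s_(k+1) − s_k = 3*k*factorial(k + 1)/(2*2**k) = t_k.
Σ_(k=0)^(9) t_k = s_(10) − s_(0) = 467775/4 − (3) = 467763/4.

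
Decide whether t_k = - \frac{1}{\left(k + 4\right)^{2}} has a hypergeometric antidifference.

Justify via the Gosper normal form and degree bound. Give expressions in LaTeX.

No — the linear system for f has no solution.

r(k) = (k + 4)**2/(k + 5)**2 after simplifying.
Gosper form: A/B · C(k+1)/C(k) with A=k**2 + 8*k + 16, B=k**2 + 10*k + 25, C=1.
Key eq: (k**2 + 8*k + 16)·f(k+1) = (k**2 + 8*k + 16)·f(k) + (1).
deg f ≤ 0 (via 2,2,0).
Generic f = c0 gives residual -1; -1 = 0 cannot hold, so t_k is not Gosper-summable.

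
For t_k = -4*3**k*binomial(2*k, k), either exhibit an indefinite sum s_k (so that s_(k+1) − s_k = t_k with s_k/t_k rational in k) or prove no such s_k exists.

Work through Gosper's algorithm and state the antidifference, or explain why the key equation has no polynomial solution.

Ratio r(k) = 6*(2*k + 1)/(k + 1).
Factor: A=12*k + 6; B=k + 1; C=1.
Key eq: (12*k + 6)·f(k+1) = (k)·f(k) + (1).
deg f ≤ -1 (via 1,1,0).
deg f ≤ -1 is impossible — no certificate.

none (Gosper's algorithm certifies no s_k)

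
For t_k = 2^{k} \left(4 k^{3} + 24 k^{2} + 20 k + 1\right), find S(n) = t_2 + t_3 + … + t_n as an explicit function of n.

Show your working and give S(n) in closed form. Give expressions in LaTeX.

S(n) = 8 \cdot 2^{n} n^{3} + 24 \cdot 2^{n} n^{2} + 16 \cdot 2^{n} n + 2 \cdot 2^{n} - 100

Step 1: r(k) = 2*(4*k**3 + 36*k**2 + 80*k + 49)/(4*k**3 + 24*k**2 + 20*k + 1).
So A=2 and B=1, with C=k**3 + 6*k**2 + 5*k + 1/4.
f must satisfy (2)·f(k+1) − (1)·f(k) = k**3 + 6*k**2 + 5*k + 1/4.
From deg A=0, deg B=0, deg C=3: d=3.
Match coefficients ⇒ f(k) = (4*k**3 - 4*k + 1)/4.
Get s_k = R·t_k = 2**k*(4*k**3 - 4*k + 1) with R(k) = B(k−1)f(k)/C(k) = (4*k**3 - 4*k + 1)/(4*k**3 + 24*k**2 + 20*k + 1).
Check: Δs_k = 2**k*(4*k**3 + 24*k**2 + 20*k + 1). ✓
Evaluate: s_(n+1) = 2**(n + 1)*(4*n**3 + 12*n**2 + 8*n + 1); subtract s_(2) = 100 ⇒ S(n) = 8*2**n*n**3 + 24*2**n*n**2 + 16*2**n*n + 2*2**n - 100.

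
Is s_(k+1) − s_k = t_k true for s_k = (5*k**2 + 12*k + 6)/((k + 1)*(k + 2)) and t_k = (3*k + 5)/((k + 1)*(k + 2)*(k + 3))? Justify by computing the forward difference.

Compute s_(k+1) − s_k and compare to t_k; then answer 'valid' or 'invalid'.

Valid: the claim telescopes to t_k.

s_(k+1) = (12*k + 5*(k + 1)**2 + 18)/((k + 2)*(k + 3))
s_(k+1) − s_k = (3*k + 5)/(k**3 + 6*k**2 + 11*k + 6)
(s_(k+1) − s_k) − t_k = 0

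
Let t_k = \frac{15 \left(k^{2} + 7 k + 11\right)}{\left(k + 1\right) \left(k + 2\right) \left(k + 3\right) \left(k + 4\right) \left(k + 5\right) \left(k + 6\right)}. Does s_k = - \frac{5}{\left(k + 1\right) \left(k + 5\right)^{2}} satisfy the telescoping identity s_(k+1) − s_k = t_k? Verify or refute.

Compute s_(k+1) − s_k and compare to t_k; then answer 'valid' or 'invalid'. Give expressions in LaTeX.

Invalid: residual \frac{10 \left(- 4 k^{3} - 48 k^{2} - 182 k - 213\right)}{k^{8} + 32 k^{7} + 436 k^{6} + 3290 k^{5} + 14959 k^{4} + 41678 k^{3} + 68844 k^{2} + 60840 k + 21600} ≠ 0.

s_(k+1) = -5/((k + 2)*(k + 6)**2)
s_(k+1) − s_k = -5/((k + 2)*(k + 6)**2) + 5/((k + 1)*(k + 5)**2)
(s_(k+1) − s_k) − t_k = 10*(-4*k**3 - 48*k**2 - 182*k - 213)/(k**8 + 32*k**7 + 436*k**6 + 3290*k**5 + 14959*k**4 + 41678*k**3 + 68844*k**2 + 60840*k + 21600)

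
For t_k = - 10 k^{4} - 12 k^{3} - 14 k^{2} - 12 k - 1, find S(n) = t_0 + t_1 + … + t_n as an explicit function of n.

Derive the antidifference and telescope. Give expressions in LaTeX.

S(n) = - 2 n^{5} - 8 n^{4} - 14 n^{3} - 16 n^{2} - 9 n - 1

The ratio is (10*k**4 + 52*k**3 + 110*k**2 + 116*k + 49)/(10*k**4 + 12*k**3 + 14*k**2 + 12*k + 1).
Factor: A=1; B=1; C=k**4 + 6*k**3/5 + 7*k**2/5 + 6*k/5 + 1/10.
f must satisfy (1)·f(k+1) − (1)·f(k) = k**4 + 6*k**3/5 + 7*k**2/5 + 6*k/5 + 1/10.
deg f ≤ 5 (via 0,0,4).
Coefficient equations give f(k) = k*(2*k**4 - 2*k**3 + 2*k**2 + 2*k - 3)/10.
Certificate R = B(k−1)f/C = k*(2*k**4 - 2*k**3 + 2*k**2 + 2*k - 3)/(10*k**4 + 12*k**3 + 14*k**2 + 12*k + 1) gives s_k = k*(-2*k**4 + 2*k**3 - 2*k**2 - 2*k + 3).
Verify: -10*k**4 - 12*k**3 - 14*k**2 - 12*k - 1 matches t_k.
Σ_(k=0)^n t_k = s_(n+1) − s_(0) = (-2*n**5 - 8*n**4 - 14*n**3 - 16*n**2 - 9*n - 1) − (0), i.e. -2*n**5 - 8*n**4 - 14*n**3 - 16*n**2 - 9*n - 1.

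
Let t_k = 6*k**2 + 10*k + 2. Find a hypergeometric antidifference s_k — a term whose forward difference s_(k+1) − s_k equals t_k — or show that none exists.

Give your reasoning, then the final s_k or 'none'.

s_k = 2*k*(k**2 + k - 1)

r(k) = (3*k**2 + 11*k + 9)/(3*k**2 + 5*k + 1) after simplifying.
Take A(k)=1, B(k)=1, C(k)=k**2 + 5*k/3 + 1/3.
Set up (1)·f(k+1) − (1)·f(k) − (k**2 + 5*k/3 + 1/3) = 0.
d = 3 from the (0,0,2) case.
Solve for f: f(k) = k*(k**2 + k - 1)/3 (degree 3 ≤ 3).
So s_k = (B(k−1)f/C)·t_k = (k*(k**2 + k - 1)/(3*k**2 + 5*k + 1))·t_k = 2*k*(k**2 + k - 1).
Check: Δs_k = 6*k**2 + 10*k + 2. ✓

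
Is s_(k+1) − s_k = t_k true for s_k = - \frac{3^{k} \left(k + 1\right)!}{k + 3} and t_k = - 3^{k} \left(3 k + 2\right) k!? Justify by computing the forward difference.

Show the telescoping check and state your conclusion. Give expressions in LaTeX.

Invalid: residual \frac{2 \cdot 3^{k} \left(3 k^{2} + 11 k + 5\right) k!}{\left(k + 3\right) \left(k + 4\right)} ≠ 0.

s_(k+1) = -3**(k + 1)*factorial(k + 2)/(k + 4)
s_(k+1) − s_k = -3**k*(3*k**2 + 14*k + 14)*factorial(k + 1)/((k + 3)*(k + 4))
(s_(k+1) − s_k) − t_k = 2*3**k*(3*k**2 + 11*k + 5)*factorial(k)/((k + 3)*(k + 4))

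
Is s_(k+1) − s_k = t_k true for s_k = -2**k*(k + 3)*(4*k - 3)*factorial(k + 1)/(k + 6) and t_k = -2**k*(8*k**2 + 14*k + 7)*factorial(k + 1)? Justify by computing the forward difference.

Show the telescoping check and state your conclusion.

Invalid: residual 3*2**k*(8*k**3 + 62*k**2 + 87*k + 45)*factorial(k + 1)/((k + 6)*(k + 7)) ≠ 0.

s_(k+1) = -2**(k + 1)*(k + 4)*(4*k + 1)*factorial(k + 2)/(k + 7)
s_(k+1) − s_k = -2**k*(8*k**4 + 94*k**3 + 339*k**2 + 418*k + 159)*factorial(k + 1)/((k + 6)*(k + 7))
(s_(k+1) − s_k) − t_k = 3*2**k*(8*k**3 + 62*k**2 + 87*k + 45)*factorial(k + 1)/((k + 6)*(k + 7))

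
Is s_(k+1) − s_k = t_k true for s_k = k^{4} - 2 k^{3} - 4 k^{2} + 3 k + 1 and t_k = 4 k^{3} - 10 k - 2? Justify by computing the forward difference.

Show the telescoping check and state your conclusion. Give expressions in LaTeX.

s_(k+1) = k**4 + 2*k**3 - 4*k**2 - 7*k - 1
s_(k+1) − s_k = 4*k**3 - 10*k - 2
(s_(k+1) − s_k) − t_k = 0

Valid: the claim telescopes to t_k.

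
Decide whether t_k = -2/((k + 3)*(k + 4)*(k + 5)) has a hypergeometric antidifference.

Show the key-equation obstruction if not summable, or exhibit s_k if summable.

Compute t_(k+1)/t_k: get (k + 3)/(k + 6).
So A=k + 3 and B=k + 6, with C=1.
Key eq: (k + 3)·f(k+1) = (k + 5)·f(k) + (1).
d = 2 from the (1,1,0) case.
Match coefficients ⇒ f(k) = k*(k + 7)/24.
Get s_k = R·t_k = k*(-k - 7)/(12*(k + 3)*(k + 4)) with R(k) = B(k−1)f(k)/C(k) = k*(k + 5)*(k + 7)/24.
Verify: -2/(k**3 + 12*k**2 + 47*k + 60) matches t_k.

Yes. s_k = k*(-k - 7)/(12*(k + 3)*(k + 4)).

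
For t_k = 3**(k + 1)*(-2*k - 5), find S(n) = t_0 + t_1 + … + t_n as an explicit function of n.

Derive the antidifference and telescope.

t_(k+1)/t_k = 3*(2*k + 7)/(2*k + 5).
Take A(k)=3, B(k)=1, C(k)=k + 5/2.
Key eq: (3)·f(k+1) = (1)·f(k) + (k + 5/2).
From deg A=0, deg B=0, deg C=1: d=1.
Coefficient equations give f(k) = (k + 1)/2.
Get s_k = R·t_k = 3**(k + 1)*(-k - 1) with R(k) = B(k−1)f(k)/C(k) = (k + 1)/(2*k + 5).
Verify: 3**(k + 1)*(-2*k - 5) matches t_k.
Σ_(k=0)^n t_k = s_(n+1) − s_(0) = (3**(n + 2)*(-n - 2)) − (-3), i.e. -9*3**n*n - 18*3**n + 3.

S(n) = -9*3**n*n - 18*3**n + 3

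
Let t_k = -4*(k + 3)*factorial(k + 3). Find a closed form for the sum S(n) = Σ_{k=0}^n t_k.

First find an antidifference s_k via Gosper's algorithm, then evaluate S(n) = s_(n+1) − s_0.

S(n) = 24 - 4*factorial(n + 4)

Compute t_(k+1)/t_k: get (k + 4)**2/(k + 3).
Factor: A=k + 4; B=1; C=k + 3.
Key eq: (k + 4)·f(k+1) = (1)·f(k) + (k + 3).
From deg A=1, deg B=0, deg C=1: d=0.
A polynomial solution: f(k) = 1.
Get s_k = R·t_k = -4*factorial(k + 3) with R(k) = B(k−1)f(k)/C(k) = 1/(k + 3).
Verify: -4*(k + 3)*factorial(k + 3) matches t_k.
Evaluate: s_(n+1) = -4*factorial(n + 4); subtract s_(0) = -24 ⇒ S(n) = 24 - 4*factorial(n + 4).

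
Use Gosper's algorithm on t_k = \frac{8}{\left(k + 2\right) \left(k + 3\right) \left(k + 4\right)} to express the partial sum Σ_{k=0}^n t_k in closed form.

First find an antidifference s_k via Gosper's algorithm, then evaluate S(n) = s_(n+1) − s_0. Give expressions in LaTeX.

t_(k+1)/t_k = (k + 2)/(k + 5).
Take A(k)=k + 2, B(k)=k + 5, C(k)=1.
Need (k + 2)·f(k+1) − (k + 4)·f(k) = 1.
d = 2 from the (1,1,0) case.
Solving with deg f ≤ 2: f(k) = k*(k + 5)/12.
So s_k = (B(k−1)f/C)·t_k = (k*(k + 4)*(k + 5)/12)·t_k = 2*k*(k + 5)/(3*(k + 2)*(k + 3)).
s_(k+1) − s_k = 8/(k**3 + 9*k**2 + 26*k + 24) = t_k.
Telescope: S(n) = s_(n+1) − s_(0) = 2*(n**2 + 7*n + 6)/(3*(n**2 + 7*n + 12)) − (0) = 2*(n**2 + 7*n + 6)/(3*(n**2 + 7*n + 12)).

S(n) = \frac{2 \left(n^{2} + 7 n + 6\right)}{3 \left(n^{2} + 7 n + 12\right)}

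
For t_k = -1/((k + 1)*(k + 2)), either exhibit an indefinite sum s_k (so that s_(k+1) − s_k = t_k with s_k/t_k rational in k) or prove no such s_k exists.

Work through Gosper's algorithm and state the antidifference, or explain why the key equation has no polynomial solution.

s_k = -k/(k + 1)

Step 1: r(k) = (k + 1)/(k + 3).
So A=k + 1 and B=k + 3, with C=1.
Set up (k + 1)·f(k+1) − (k + 2)·f(k) − (1) = 0.
deg f ≤ 1 (via 1,1,0).
A polynomial solution: f(k) = k.
Certificate R = B(k−1)f/C = k*(k + 2) gives s_k = -k/(k + 1).
Verify: -1/(k**2 + 3*k + 2) matches t_k.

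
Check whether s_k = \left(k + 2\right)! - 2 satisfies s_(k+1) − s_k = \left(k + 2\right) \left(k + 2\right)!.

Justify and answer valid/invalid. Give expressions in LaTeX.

Valid — Δs_k = t_k.

s_(k+1) = factorial(k + 3) - 2
s_(k+1) − s_k = (k + 2)*factorial(k + 2)
(s_(k+1) − s_k) − t_k = 0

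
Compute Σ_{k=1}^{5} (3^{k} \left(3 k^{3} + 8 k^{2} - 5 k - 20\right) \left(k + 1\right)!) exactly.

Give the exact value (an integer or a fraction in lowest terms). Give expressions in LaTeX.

Σ = 95528184

t_(k+1)/t_k = 3*(3*k**4 + 23*k**3 + 54*k**2 + 26*k - 28)/(3*k**3 + 8*k**2 - 5*k - 20).
Factor: A=3*k + 6; B=1; C=k**3 + 8*k**2/3 - 5*k/3 - 20/3.
Need (3*k + 6)·f(k+1) − (1)·f(k) = k**3 + 8*k**2/3 - 5*k/3 - 20/3.
Degrees (1,0,3) ⇒ d ≤ 2.
Match coefficients ⇒ f(k) = (k**2 - k - 4)/3.
Certificate R = B(k−1)f/C = (k**2 - k - 4)/(3*k**3 + 8*k**2 - 5*k - 20) gives s_k = 3**k*(k**2 - k - 4)*factorial(k + 1).
Check: Δs_k = 3**k*(3*k**3 + 8*k**2 - 5*k - 20)*factorial(k + 1). ✓
Evaluate s at k=6 and k=1: 95528160 and -24; difference 95528184.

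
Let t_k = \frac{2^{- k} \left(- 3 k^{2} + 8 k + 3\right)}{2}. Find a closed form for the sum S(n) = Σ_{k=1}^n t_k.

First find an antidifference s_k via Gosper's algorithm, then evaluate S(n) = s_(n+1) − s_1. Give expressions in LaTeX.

S(n) = 2^{- n - 1} \left(2^{n} + 3 n^{2} + 4 n - 1\right)

The ratio is (3*k**2 - 2*k - 8)/(2*(3*k**2 - 8*k - 3)).
A = 1/2, B = 1, C = k**2 - 8*k/3 - 1.
Key eq: (1/2)·f(k+1) = (1)·f(k) + (k**2 - 8*k/3 - 1).
d = 2 from the (0,0,2) case.
Solving with deg f ≤ 2: f(k) = -2*(3*k**2 - 2*k - 2)/3.
Certificate R = B(k−1)f/C = -2*(3*k**2 - 2*k - 2)/((k - 3)*(3*k + 1)) gives s_k = (3*k**2 - 2*k - 2)/2**k.
s_(k+1) − s_k = (-3*k**2 + 8*k + 3)/(2*2**k) = t_k.
Σ_(k=1)^n t_k = s_(n+1) − s_(1) = (2**(-n - 1)*(3*n**2 + 4*n - 1)) − (-1/2), i.e. 2**(-n - 1)*(2**n + 3*n**2 + 4*n - 1).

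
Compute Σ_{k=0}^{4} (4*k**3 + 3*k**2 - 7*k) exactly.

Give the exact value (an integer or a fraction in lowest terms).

Σ = 420

r(k) = (4*k**2 + 15*k + 11)/(4*k**2 + 3*k - 7) after simplifying.
Gosper form: A/B · C(k+1)/C(k) with A=1, B=1, C=k**3 + 3*k**2/4 - 7*k/4.
Key eq: (1)·f(k+1) = (1)·f(k) + (k**3 + 3*k**2/4 - 7*k/4).
Degrees (0,0,3) ⇒ d ≤ 4.
Solving with deg f ≤ 4: f(k) = k*(k - 2)*(k - 1)*(k + 2)/4.
Get s_k = R·t_k = k*(k**3 - k**2 - 4*k + 4) with R(k) = B(k−1)f(k)/C(k) = (k - 2)*(k + 2)/(4*k + 7).
Check: Δs_k = k*(4*k**2 + 3*k - 7). ✓
Telescoping: Σ = s_(5) − s_(0) = 420 − (0) = 420.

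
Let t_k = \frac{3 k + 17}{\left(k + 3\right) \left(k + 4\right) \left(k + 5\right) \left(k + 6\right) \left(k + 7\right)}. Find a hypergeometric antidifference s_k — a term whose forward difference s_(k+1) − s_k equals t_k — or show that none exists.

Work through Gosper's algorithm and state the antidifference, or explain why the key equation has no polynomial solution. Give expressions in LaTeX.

s_k = \frac{k \left(k^{2} + 13 k + 54\right)}{72 \left(k^{3} + 13 k^{2} + 54 k + 72\right)}

t_(k+1)/t_k = (k + 3)*(3*k + 20)/((k + 8)*(3*k + 17)).
Take A(k)=k + 3, B(k)=k + 8, C(k)=k + 17/3.
Solve (k + 3)·f(k+1) − (k + 7)·f(k) = k + 17/3.
deg f ≤ 4 (via 1,1,1).
Solve for f: f(k) = k*(k + 5)*(k**2 + 13*k + 54)/216 (degree 4 ≤ 4).
So s_k = (B(k−1)f/C)·t_k = (k*(k + 5)*(k + 7)*(k**2 + 13*k + 54)/(72*(3*k + 17)))·t_k = k*(k**2 + 13*k + 54)/(72*(k**3 + 13*k**2 + 54*k + 72)).
Check: Δs_k = (3*k + 17)/(k**5 + 25*k**4 + 245*k**3 + 1175*k**2 + 2754*k + 2520). ✓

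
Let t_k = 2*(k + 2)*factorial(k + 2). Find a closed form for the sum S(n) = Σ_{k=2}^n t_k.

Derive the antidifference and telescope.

The ratio is (k + 3)**2/(k + 2).
Take A(k)=k + 3, B(k)=1, C(k)=k + 2.
Solve (k + 3)·f(k+1) − (1)·f(k) = k + 2.
From deg A=1, deg B=0, deg C=1: d=0.
Solving with deg f ≤ 0: f(k) = 1.
So s_k = (B(k−1)f/C)·t_k = (1/(k + 2))·t_k = 2*factorial(k + 2).
Verify: 2*(k + 2)*factorial(k + 2) matches t_k.
Telescope: S(n) = s_(n+1) − s_(2) = 2*factorial(n + 3) − (48) = 2*factorial(n + 3) - 48.

S(n) = 2*factorial(n + 3) - 48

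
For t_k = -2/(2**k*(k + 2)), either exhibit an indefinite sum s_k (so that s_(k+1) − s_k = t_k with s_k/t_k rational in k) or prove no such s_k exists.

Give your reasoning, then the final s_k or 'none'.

none — t_k is not Gosper-summable

The ratio is (k + 2)/(2*(k + 3)).
So A=k/2 + 1 and B=k + 3, with C=1.
Need (k/2 + 1)·f(k+1) − (k + 2)·f(k) = 1.
d = -1 from the (1,1,0) case.
Bound -1 < 0, so the key equation has no polynomial solution.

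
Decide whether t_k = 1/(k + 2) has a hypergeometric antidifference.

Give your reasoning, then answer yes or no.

The ratio is (k + 2)/(k + 3).
Factor: A=k + 2; B=k + 3; C=1.
Key eq: (k + 2)·f(k+1) = (k + 2)·f(k) + (1).
deg f ≤ 0 (via 1,1,0).
Generic f = c0 gives residual -1; -1 = 0 cannot hold, so t_k is not Gosper-summable.

No — key equation has no polynomial f.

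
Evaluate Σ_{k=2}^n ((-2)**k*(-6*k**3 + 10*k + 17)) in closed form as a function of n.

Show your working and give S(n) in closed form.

Step 1: r(k) = 2*(-10*k + 6*(k + 1)**3 - 27)/(-6*k**3 + 10*k + 17).
So A=-2 and B=1, with C=k**3 - 5*k/3 - 17/6.
Set up (-2)·f(k+1) − (1)·f(k) − (k**3 - 5*k/3 - 17/6) = 0.
From deg A=0, deg B=0, deg C=3: d=3.
A polynomial solution: f(k) = -(2*k**3 - 4*k**2 - 2*k - 3)/6.
R(k) = B(k−1)·f(k)/C(k) = -(2*k**3 - 4*k**2 - 2*k - 3)/(6*k**3 - 10*k - 17); s_k = R·t_k = (-2)**k*(2*k**3 - 4*k**2 - 2*k - 3).
Verify: (-2)**k*(-6*k**3 + 10*k + 17) matches t_k.
Telescope: S(n) = s_(n+1) − s_(2) = (-2)**(n + 1)*(2*n**3 + 2*n**2 - 4*n - 7) − (-28) = -4*(-2)**n*n**3 - 4*(-2)**n*n**2 + 8*(-2)**n*n + 14*(-2)**n + 28.

S(n) = -4*(-2)**n*n**3 - 4*(-2)**n*n**2 + 8*(-2)**n*n + 14*(-2)**n + 28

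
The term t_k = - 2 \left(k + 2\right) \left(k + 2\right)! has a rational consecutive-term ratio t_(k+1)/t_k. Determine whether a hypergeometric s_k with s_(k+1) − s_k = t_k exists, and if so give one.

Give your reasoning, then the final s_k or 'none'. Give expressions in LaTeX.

s_k = - 2 \left(k + 2\right)!

The ratio is (k + 3)**2/(k + 2).
Take A(k)=k + 3, B(k)=1, C(k)=k + 2.
f must satisfy (k + 3)·f(k+1) − (1)·f(k) = k + 2.
deg f ≤ 0 (via 1,0,1).
Solve for f: f(k) = 1 (degree 0 ≤ 0).
Certificate R = B(k−1)f/C = 1/(k + 2) gives s_k = -2*factorial(k + 2).
Check: Δs_k = -2*(k + 2)*factorial(k + 2). ✓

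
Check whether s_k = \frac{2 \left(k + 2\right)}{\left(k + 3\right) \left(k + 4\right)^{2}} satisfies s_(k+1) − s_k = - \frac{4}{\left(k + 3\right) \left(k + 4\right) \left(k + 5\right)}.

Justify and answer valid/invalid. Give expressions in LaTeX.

Invalid: residual \frac{4 \left(3 k + 13\right)}{k^{5} + 21 k^{4} + 175 k^{3} + 723 k^{2} + 1480 k + 1200} ≠ 0.

s_(k+1) = 2*(k + 3)/((k + 4)*(k + 5)**2)
s_(k+1) − s_k = 2*(-(k + 2)*(k + 5)**2 + (k + 3)**2*(k + 4))/((k + 3)*(k + 4)**2*(k + 5)**2)
(s_(k+1) − s_k) − t_k = 4*(3*k + 13)/(k**5 + 21*k**4 + 175*k**3 + 723*k**2 + 1480*k + 1200)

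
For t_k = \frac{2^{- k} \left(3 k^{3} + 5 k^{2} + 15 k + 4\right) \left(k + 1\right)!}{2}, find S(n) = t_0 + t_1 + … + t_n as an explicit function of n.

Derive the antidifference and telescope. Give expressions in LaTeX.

The ratio is (3*k**4 + 20*k**3 + 62*k**2 + 95*k + 54)/(2*(3*k**3 + 5*k**2 + 15*k + 4)).
Factor: A=k/2 + 1; B=1; C=k**3 + 5*k**2/3 + 5*k + 4/3.
f must satisfy (k/2 + 1)·f(k+1) − (1)·f(k) = k**3 + 5*k**2/3 + 5*k + 4/3.
From deg A=1, deg B=0, deg C=3: d=2.
Solving with deg f ≤ 2: f(k) = 2*(3*k**2 - k + 1)/3.
Get s_k = R·t_k = (3*k**2 - k + 1)*factorial(k + 1)/2**k with R(k) = B(k−1)f(k)/C(k) = 2*(3*k**2 - k + 1)/(3*k**3 + 5*k**2 + 15*k + 4).
Δs = (3*k**3 + 5*k**2 + 15*k + 4)*factorial(k + 1)/(2*2**k), as required.
Telescope: S(n) = s_(n+1) − s_(0) = 2**(-n - 1)*(3*n**2 + 5*n + 3)*factorial(n + 2) − (1) = 2**(-n - 1)*(-2**(n + 1) + 3*n**4*factorial(n) + 14*n**3*factorial(n) + 24*n**2*factorial(n) + 19*n*factorial(n) + 6*factorial(n)).

S(n) = 2^{- n - 1} \left(- 2^{n + 1} + 3 n^{4} n! + 14 n^{3} n! + 24 n^{2} n! + 19 n n! + 6 n!\right)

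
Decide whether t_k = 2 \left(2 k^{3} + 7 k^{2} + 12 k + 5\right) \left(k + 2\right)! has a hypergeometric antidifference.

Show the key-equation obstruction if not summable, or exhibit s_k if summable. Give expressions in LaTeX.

Compute t_(k+1)/t_k: get (2*k**4 + 19*k**3 + 71*k**2 + 122*k + 78)/(2*k**3 + 7*k**2 + 12*k + 5).
Factor: A=k + 3; B=1; C=k**3 + 7*k**2/2 + 6*k + 5/2.
Solve (k + 3)·f(k+1) − (1)·f(k) = k**3 + 7*k**2/2 + 6*k + 5/2.
From deg A=1, deg B=0, deg C=3: d=2.
Solve for f: f(k) = (2*k**2 - k + 1)/2 (degree 2 ≤ 2).
Certificate R = B(k−1)f/C = (2*k**2 - k + 1)/(2*k**3 + 7*k**2 + 12*k + 5) gives s_k = 2*(2*k**2 - k + 1)*factorial(k + 2).
Check: Δs_k = 2*(2*k**3 + 7*k**2 + 12*k + 5)*factorial(k + 2). ✓

Yes. s_k = 2 \left(2 k^{2} - k + 1\right) \left(k + 2\right)!.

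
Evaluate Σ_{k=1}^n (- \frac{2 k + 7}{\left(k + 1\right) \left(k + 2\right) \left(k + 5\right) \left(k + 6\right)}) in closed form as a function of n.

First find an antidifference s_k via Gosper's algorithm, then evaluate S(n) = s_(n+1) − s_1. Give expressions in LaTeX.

S(n) = \frac{n \left(- n - 8\right)}{12 \left(n^{2} + 8 n + 12\right)}

t_(k+1)/t_k = (k + 1)*(k + 5)*(2*k + 9)/((k + 3)*(k + 7)*(2*k + 7)).
A = k + 1, B = k + 7, C = k**3 + 21*k**2/2 + 73*k/2 + 42.
Key eq: (k + 1)·f(k+1) = (k + 6)·f(k) + (k**3 + 21*k**2/2 + 73*k/2 + 42).
Bound: deg f ≤ 5.
Solve for f: f(k) = k*(k + 2)*(k + 3)*(k + 4)*(k + 6)/10 (degree 5 ≤ 5).
Then R = B(k−1)f/C = k*(k + 2)*(k + 6)**2/(5*(2*k + 7)), so s_k = R(k)·t_k = k*(-k - 6)/(5*(k**2 + 6*k + 5)).
Verify: (-2*k - 7)/(k**4 + 14*k**3 + 65*k**2 + 112*k + 60) matches t_k.
Σ_(k=1)^n t_k = s_(n+1) − s_(1) = ((-n**2 - 8*n - 7)/(5*(n**2 + 8*n + 12))) − (-7/60), i.e. n*(-n - 8)/(12*(n**2 + 8*n + 12)).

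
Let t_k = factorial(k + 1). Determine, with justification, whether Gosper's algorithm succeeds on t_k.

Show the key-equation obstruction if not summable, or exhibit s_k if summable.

No — key equation has no polynomial f.

Step 1: r(k) = k + 2.
So A=k + 2 and B=1, with C=1.
f must satisfy (k + 2)·f(k+1) − (1)·f(k) = 1.
Degrees (1,0,0) ⇒ d ≤ -1.
d = -1 < 0 ⇒ no nonzero polynomial f; not summable.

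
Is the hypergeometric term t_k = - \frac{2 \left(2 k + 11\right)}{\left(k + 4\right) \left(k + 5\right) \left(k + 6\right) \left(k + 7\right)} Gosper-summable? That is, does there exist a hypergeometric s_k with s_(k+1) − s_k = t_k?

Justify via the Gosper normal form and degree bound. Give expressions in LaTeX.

Step 1: r(k) = (k + 4)*(2*k + 13)/((k + 8)*(2*k + 11)).
Factor: A=k + 4; B=k + 8; C=k + 11/2.
Key eq: (k + 4)·f(k+1) = (k + 7)·f(k) + (k + 11/2).
From deg A=1, deg B=1, deg C=1: d=3.
Solving with deg f ≤ 3: f(k) = k*(k + 5)*(k + 10)/48.
Get s_k = R·t_k = k*(-k - 10)/(12*(k**2 + 10*k + 24)) with R(k) = B(k−1)f(k)/C(k) = k*(k + 5)*(k + 7)*(k + 10)/(24*(2*k + 11)).
Verify: 2*(-2*k - 11)/(k**4 + 22*k**3 + 179*k**2 + 638*k + 840) matches t_k.

Yes. s_k = \frac{k \left(- k - 10\right)}{12 \left(k^{2} + 10 k + 24\right)}.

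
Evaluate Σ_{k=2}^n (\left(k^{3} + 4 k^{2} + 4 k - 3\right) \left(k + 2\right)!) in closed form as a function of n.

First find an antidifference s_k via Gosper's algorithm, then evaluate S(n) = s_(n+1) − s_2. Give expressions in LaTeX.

Ratio r(k) = (k**4 + 10*k**3 + 36*k**2 + 51*k + 18)/(k**3 + 4*k**2 + 4*k - 3).
So A=k + 3 and B=1, with C=k**3 + 4*k**2 + 4*k - 3.
Set up (k + 3)·f(k+1) − (1)·f(k) − (k**3 + 4*k**2 + 4*k - 3) = 0.
From deg A=1, deg B=0, deg C=3: d=2.
Coefficient equations give f(k) = k**2 - 3.
Then R = B(k−1)f/C = (k**2 - 3)/(k**3 + 4*k**2 + 4*k - 3), so s_k = R(k)·t_k = (k**2 - 3)*factorial(k + 2).
s_(k+1) − s_k = (k**3 + 4*k**2 + 4*k - 3)*factorial(k + 2) = t_k.
Σ_(k=2)^n t_k = s_(n+1) − s_(2) = ((n**2 + 2*n - 2)*factorial(n + 3)) − (24), i.e. n**2*factorial(n + 3) + 2*n*factorial(n + 3) - 2*factorial(n + 3) - 24.

S(n) = n^{2} \left(n + 3\right)! + 2 n \left(n + 3\right)! - 2 \left(n + 3\right)! - 24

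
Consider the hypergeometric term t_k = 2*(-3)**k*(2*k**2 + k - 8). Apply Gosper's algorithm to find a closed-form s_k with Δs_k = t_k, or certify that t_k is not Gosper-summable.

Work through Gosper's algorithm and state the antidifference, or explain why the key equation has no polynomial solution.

Ratio r(k) = 3*(-2*k**2 - 5*k + 5)/(2*k**2 + k - 8).
Factor: A=-3; B=1; C=k**2 + k/2 - 4.
Need (-3)·f(k+1) − (1)·f(k) = k**2 + k/2 - 4.
Degrees (0,0,2) ⇒ d ≤ 2.
Coefficient equations give f(k) = -(k**2 - k - 4)/4.
Get s_k = R·t_k = (-3)**k*(-k**2 + k + 4) with R(k) = B(k−1)f(k)/C(k) = -(k**2 - k - 4)/(2*(2*k**2 + k - 8)).
s_(k+1) − s_k = 2*(-3)**k*(2*k**2 + k - 8) = t_k.

s_k = (-3)**k*(-k**2 + k + 4)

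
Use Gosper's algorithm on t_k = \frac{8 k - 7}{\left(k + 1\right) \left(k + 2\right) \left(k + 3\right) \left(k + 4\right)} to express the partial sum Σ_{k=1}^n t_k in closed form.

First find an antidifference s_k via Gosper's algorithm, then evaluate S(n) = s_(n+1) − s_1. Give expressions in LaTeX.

S(n) = \frac{n \left(n^{2} + 9 n - 6\right)}{8 \left(n^{3} + 9 n^{2} + 26 n + 24\right)}

Step 1: r(k) = (k + 1)*(8*k + 1)/((k + 5)*(8*k - 7)).
So A=k + 1 and B=k + 5, with C=k - 7/8.
Key eq: (k + 1)·f(k+1) = (k + 4)·f(k) + (k - 7/8).
d = 3 from the (1,1,1) case.
Solve for f: f(k) = -k*(k**2 + 6*k + 35)/48 (degree 3 ≤ 3).
Certificate R = B(k−1)f/C = -k*(k + 4)*(k**2 + 6*k + 35)/(6*(8*k - 7)) gives s_k = k*(-k**2 - 6*k - 35)/(6*(k + 1)*(k + 2)*(k + 3)).
Δs = (8*k - 7)/(k**4 + 10*k**3 + 35*k**2 + 50*k + 24), as required.
Evaluate: s_(n+1) = (-n**3 - 9*n**2 - 50*n - 42)/(6*(n**3 + 9*n**2 + 26*n + 24)); subtract s_(1) = -7/24 ⇒ S(n) = n*(n**2 + 9*n - 6)/(8*(n**3 + 9*n**2 + 26*n + 24)).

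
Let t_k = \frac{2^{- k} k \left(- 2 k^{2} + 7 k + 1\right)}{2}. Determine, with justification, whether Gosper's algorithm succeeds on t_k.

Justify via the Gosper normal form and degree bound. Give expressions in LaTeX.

Ratio r(k) = (2*k**3 - k**2 - 9*k - 6)/(2*k*(2*k**2 - 7*k - 1)).
So A=1/2 and B=1, with C=k**3 - 7*k**2/2 - k/2.
f must satisfy (1/2)·f(k+1) − (1)·f(k) = k**3 - 7*k**2/2 - k/2.
d = 3 from the (0,0,3) case.
Match coefficients ⇒ f(k) = -2*k**3 + k**2 - 3*k - 4.
Get s_k = R·t_k = (2*k**3 - k**2 + 3*k + 4)/2**k with R(k) = B(k−1)f(k)/C(k) = -2*(2*k**3 - k**2 + 3*k + 4)/(k*(2*k**2 - 7*k - 1)).
Verify: k*(-2*k**2 + 7*k + 1)/(2*2**k) matches t_k.

Yes. s_k = 2^{- k} \left(2 k^{3} - k^{2} + 3 k + 4\right).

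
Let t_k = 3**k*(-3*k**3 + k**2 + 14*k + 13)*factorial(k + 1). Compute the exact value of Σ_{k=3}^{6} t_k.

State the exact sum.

r(k) = 3*(3*k**4 + 14*k**3 + 9*k**2 - 39*k - 50)/(3*k**3 - k**2 - 14*k - 13) after simplifying.
So A=3*k + 6 and B=1, with C=k**3 - k**2/3 - 14*k/3 - 13/3.
Set up (3*k + 6)·f(k+1) − (1)·f(k) − (k**3 - k**2/3 - 14*k/3 - 13/3) = 0.
deg f ≤ 2 (via 1,0,3).
Match coefficients ⇒ f(k) = (k**2 - 4*k + 1)/3.
So s_k = (B(k−1)f/C)·t_k = ((k**2 - 4*k + 1)/(3*k**3 - k**2 - 14*k - 13))·t_k = -3**k*(k**2 - 4*k + 1)*factorial(k + 1).
Check: Δs_k = 3**k*(-3*k**3 + k**2 + 14*k + 13)*factorial(k + 1). ✓
Sum = s_(7) − s_(3); s_(7) = -1939956480, s_(3) = 1296 ⇒ -1939957776.

Σ = -1939957776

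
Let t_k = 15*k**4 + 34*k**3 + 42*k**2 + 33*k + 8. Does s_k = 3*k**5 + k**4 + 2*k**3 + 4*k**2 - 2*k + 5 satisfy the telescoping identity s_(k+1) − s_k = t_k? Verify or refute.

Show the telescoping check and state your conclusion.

valid (s_(k+1) − s_k reduces to t_k)

s_(k+1) = 3*k**5 + 16*k**4 + 36*k**3 + 46*k**2 + 31*k + 13
s_(k+1) − s_k = 15*k**4 + 34*k**3 + 42*k**2 + 33*k + 8
(s_(k+1) − s_k) − t_k = 0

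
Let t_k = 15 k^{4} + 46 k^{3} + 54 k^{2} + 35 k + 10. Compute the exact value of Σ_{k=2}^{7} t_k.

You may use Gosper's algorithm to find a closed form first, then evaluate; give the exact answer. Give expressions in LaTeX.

Compute t_(k+1)/t_k: get (15*k**4 + 106*k**3 + 282*k**2 + 341*k + 160)/(15*k**4 + 46*k**3 + 54*k**2 + 35*k + 10).
Gosper form: A/B · C(k+1)/C(k) with A=1, B=1, C=k**4 + 46*k**3/15 + 18*k**2/5 + 7*k/3 + 2/3.
Need (1)·f(k+1) − (1)·f(k) = k**4 + 46*k**3/15 + 18*k**2/5 + 7*k/3 + 2/3.
From deg A=0, deg B=0, deg C=4: d=5.
Coefficient equations give f(k) = k*(3*k**4 + 4*k**3 + 2*k + 1)/15.
Then R = B(k−1)f/C = k*(3*k**4 + 4*k**3 + 2*k + 1)/((3*k + 2)*(5*k**3 + 12*k**2 + 10*k + 5)), so s_k = R(k)·t_k = k*(3*k**4 + 4*k**3 + 2*k + 1).
Check: Δs_k = 15*k**4 + 46*k**3 + 54*k**2 + 35*k + 10. ✓
Sum = s_(8) − s_(2); s_(8) = 114824, s_(2) = 170 ⇒ 114654.

Σ = 114654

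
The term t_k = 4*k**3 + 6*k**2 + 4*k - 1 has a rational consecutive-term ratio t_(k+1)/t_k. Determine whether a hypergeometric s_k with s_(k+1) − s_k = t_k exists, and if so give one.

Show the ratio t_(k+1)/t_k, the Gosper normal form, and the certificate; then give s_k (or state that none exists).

The ratio is (4*k**3 + 18*k**2 + 28*k + 13)/(4*k**3 + 6*k**2 + 4*k - 1).
Gosper form: A/B · C(k+1)/C(k) with A=1, B=1, C=k**3 + 3*k**2/2 + k - 1/4.
Set up (1)·f(k+1) − (1)·f(k) − (k**3 + 3*k**2/2 + k - 1/4) = 0.
Degrees (0,0,3) ⇒ d ≤ 4.
Solving with deg f ≤ 4: f(k) = k*(k**3 - 2)/4.
So s_k = (B(k−1)f/C)·t_k = (k*(k**3 - 2)/(4*k**3 + 6*k**2 + 4*k - 1))·t_k = k*(k**3 - 2).
Verify: 4*k**3 + 6*k**2 + 4*k - 1 matches t_k.

s_k = k*(k**3 - 2)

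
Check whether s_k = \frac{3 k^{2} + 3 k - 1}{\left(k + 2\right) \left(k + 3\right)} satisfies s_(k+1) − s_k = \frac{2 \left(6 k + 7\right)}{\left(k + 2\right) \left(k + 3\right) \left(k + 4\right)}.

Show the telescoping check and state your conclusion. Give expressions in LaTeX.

valid; difference matches t_k

s_(k+1) = (3*k + 3*(k + 1)**2 + 2)/((k + 3)*(k + 4))
s_(k+1) − s_k = 2*(6*k + 7)/(k**3 + 9*k**2 + 26*k + 24)
(s_(k+1) − s_k) − t_k = 0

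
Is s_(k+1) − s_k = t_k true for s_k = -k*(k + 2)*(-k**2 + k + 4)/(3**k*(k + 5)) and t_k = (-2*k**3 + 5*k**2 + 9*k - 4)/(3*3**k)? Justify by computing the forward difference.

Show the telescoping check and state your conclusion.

s_(k+1) = -(k + 1)*(k + 3)*(k - (k + 1)**2 + 5)/(3*3**k*(k + 6))
s_(k+1) − s_k = (-2*k**5 - 11*k**4 + 28*k**3 + 134*k**2 + 67*k - 60)/(3*3**k*(k**2 + 11*k + 30))
(s_(k+1) − s_k) − t_k = (2*k**4 + 8*k**3 - 37*k**2 - 53*k + 20)/(3**k*(k**2 + 11*k + 30))

Invalid: residual (2*k**4 + 8*k**3 - 37*k**2 - 53*k + 20)/(3**k*(k**2 + 11*k + 30)) ≠ 0.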